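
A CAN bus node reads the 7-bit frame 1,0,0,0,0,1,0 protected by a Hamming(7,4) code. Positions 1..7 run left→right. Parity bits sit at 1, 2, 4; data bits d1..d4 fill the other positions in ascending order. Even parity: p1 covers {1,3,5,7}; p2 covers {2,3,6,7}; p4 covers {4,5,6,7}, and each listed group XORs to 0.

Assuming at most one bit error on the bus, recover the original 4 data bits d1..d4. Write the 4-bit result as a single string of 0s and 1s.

0011

s1 (pos 1,3,5,7): 1⊕0⊕0⊕0 = 1
s2 (pos 2,3,6,7): 0⊕0⊕1⊕0 = 1
s4 (pos 4,5,6,7): 0⊕0⊕1⊕0 = 1
Syndrome s4…s1 = 111 → error at position 7.
Flip position 7: 1000010 → 1000011
Read data bits from positions 3,5,6,7: 0011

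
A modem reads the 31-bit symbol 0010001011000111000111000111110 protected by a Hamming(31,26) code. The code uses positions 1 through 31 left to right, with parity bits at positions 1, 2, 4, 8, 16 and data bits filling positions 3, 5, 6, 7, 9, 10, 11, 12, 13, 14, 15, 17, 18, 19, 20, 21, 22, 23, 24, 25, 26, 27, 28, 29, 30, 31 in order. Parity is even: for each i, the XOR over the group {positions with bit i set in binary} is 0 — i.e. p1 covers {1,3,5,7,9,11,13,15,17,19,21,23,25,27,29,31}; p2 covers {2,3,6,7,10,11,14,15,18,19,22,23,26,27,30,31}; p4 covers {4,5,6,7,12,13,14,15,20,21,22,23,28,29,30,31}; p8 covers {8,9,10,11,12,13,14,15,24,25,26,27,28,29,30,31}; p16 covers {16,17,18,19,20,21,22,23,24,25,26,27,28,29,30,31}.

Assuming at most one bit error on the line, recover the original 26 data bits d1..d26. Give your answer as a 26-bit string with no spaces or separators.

10011100011000111000111111

s1 (pos 1,3,5,7,9,11,13,15,17,19,21,23,25,27,29,31): 0⊕1⊕0⊕1⊕1⊕0⊕0⊕1⊕0⊕0⊕1⊕0⊕0⊕1⊕1⊕0 = 1
s2 (pos 2,3,6,7,10,11,14,15,18,19,22,23,26,27,30,31): 0⊕1⊕0⊕1⊕1⊕0⊕1⊕1⊕0⊕0⊕1⊕0⊕1⊕1⊕1⊕0 = 1
s4 (pos 4,5,6,7,12,13,14,15,20,21,22,23,28,29,30,31): 0⊕0⊕0⊕1⊕0⊕0⊕1⊕1⊕1⊕1⊕1⊕0⊕1⊕1⊕1⊕0 = 1
s8 (pos 8,9,10,11,12,13,14,15,24,25,26,27,28,29,30,31): 0⊕1⊕1⊕0⊕0⊕0⊕1⊕1⊕0⊕0⊕1⊕1⊕1⊕1⊕1⊕0 = 1
s16 (pos 16,17,18,19,20,21,22,23,24,25,26,27,28,29,30,31): 1⊕0⊕0⊕0⊕1⊕1⊕1⊕0⊕0⊕0⊕1⊕1⊕1⊕1⊕1⊕0 = 1
Syndrome s16…s1 = 11111 → error at position 31.
Flip position 31: 0010001011000111000111000111110 → 0010001011000111000111000111111
Read data bits from positions 3,5,6,7,9,10,11,12,13,14,15,17,18,19,20,21,22,23,24,25,26,27,28,29,30,31: 10011100011000111000111111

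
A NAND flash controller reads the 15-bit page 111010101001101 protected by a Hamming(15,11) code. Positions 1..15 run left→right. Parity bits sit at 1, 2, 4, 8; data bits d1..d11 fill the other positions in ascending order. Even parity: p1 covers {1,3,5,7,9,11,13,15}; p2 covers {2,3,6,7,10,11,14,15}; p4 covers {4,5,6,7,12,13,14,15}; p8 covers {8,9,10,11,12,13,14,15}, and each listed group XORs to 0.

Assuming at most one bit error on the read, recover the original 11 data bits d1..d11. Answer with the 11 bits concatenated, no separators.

10011001101

s1 (pos 1,3,5,7,9,11,13,15): 1⊕1⊕1⊕1⊕1⊕0⊕1⊕1 = 1
s2 (pos 2,3,6,7,10,11,14,15): 1⊕1⊕0⊕1⊕0⊕0⊕0⊕1 = 0
s4 (pos 4,5,6,7,12,13,14,15): 0⊕1⊕0⊕1⊕1⊕1⊕0⊕1 = 1
s8 (pos 8,9,10,11,12,13,14,15): 0⊕1⊕0⊕0⊕1⊕1⊕0⊕1 = 0
Syndrome s8…s1 = 0101 → error at position 5.
Flip position 5: 111010101001101 → 111000101001101
Read data bits from positions 3,5,6,7,9,10,11,12,13,14,15: 10011001101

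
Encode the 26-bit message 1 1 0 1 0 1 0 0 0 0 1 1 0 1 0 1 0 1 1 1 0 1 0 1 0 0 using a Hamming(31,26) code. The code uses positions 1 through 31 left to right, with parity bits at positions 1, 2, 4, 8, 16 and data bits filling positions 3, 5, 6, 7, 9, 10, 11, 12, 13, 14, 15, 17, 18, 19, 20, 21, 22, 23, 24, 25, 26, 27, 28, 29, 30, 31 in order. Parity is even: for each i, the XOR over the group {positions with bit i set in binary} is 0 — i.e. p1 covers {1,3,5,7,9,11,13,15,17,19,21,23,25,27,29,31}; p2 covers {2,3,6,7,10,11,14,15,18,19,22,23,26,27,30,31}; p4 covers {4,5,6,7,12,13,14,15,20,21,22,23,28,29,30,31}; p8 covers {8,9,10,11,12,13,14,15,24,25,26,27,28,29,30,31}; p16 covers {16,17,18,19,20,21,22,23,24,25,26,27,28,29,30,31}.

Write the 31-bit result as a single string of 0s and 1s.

Place data at non-parity positions: p1 p2 1 p4 1 0 1 p8 0 1 0 0 0 0 1 p16 1 0 1 0 1 0 1 1 1 0 1 0 1 0 0
p1 (pos 1,3,5,7,9,11,13,15,17,19,21,23,25,27,29,31): XOR of data positions = 1⊕1⊕1⊕0⊕0⊕0⊕1⊕1⊕1⊕1⊕1⊕1⊕1⊕1⊕0 = 1
p2 (pos 2,3,6,7,10,11,14,15,18,19,22,23,26,27,30,31): XOR of data positions = 1⊕0⊕1⊕1⊕0⊕0⊕1⊕0⊕1⊕0⊕1⊕0⊕1⊕0⊕0 = 1
p4 (pos 4,5,6,7,12,13,14,15,20,21,22,23,28,29,30,31): XOR of data positions = 1⊕0⊕1⊕0⊕0⊕0⊕1⊕0⊕1⊕0⊕1⊕0⊕1⊕0⊕0 = 0
p8 (pos 8,9,10,11,12,13,14,15,24,25,26,27,28,29,30,31): XOR of data positions = 0⊕1⊕0⊕0⊕0⊕0⊕1⊕1⊕1⊕0⊕1⊕0⊕1⊕0⊕0 = 0
p16 (pos 16,17,18,19,20,21,22,23,24,25,26,27,28,29,30,31): XOR of data positions = 1⊕0⊕1⊕0⊕1⊕0⊕1⊕1⊕1⊕0⊕1⊕0⊕1⊕0⊕0 = 0
Codeword: 1110101001000010101010111010100

1110101001000010101010111010100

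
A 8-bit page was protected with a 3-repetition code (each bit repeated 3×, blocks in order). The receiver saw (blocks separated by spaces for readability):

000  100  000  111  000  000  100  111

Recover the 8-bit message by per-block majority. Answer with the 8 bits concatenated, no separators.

Block 1 (000): 0 ones → 0
Block 2 (100): 1 one → 0
Block 3 (000): 0 ones → 0
Block 4 (111): 3 ones → 1
Block 5 (000): 0 ones → 0
Block 6 (000): 0 ones → 0
Block 7 (100): 1 one → 0
Block 8 (111): 3 ones → 1

00010001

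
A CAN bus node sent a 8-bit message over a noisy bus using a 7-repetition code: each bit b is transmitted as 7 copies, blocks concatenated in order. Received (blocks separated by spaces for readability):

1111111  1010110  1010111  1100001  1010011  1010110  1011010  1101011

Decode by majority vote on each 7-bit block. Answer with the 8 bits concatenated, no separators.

Block 1 (1111111): 7 ones → 1
Block 2 (1010110): 4 ones → 1
Block 3 (1010111): 5 ones → 1
Block 4 (1100001): 3 ones → 0
Block 5 (1010011): 4 ones → 1
Block 6 (1010110): 4 ones → 1
Block 7 (1011010): 4 ones → 1
Block 8 (1101011): 5 ones → 1

11101111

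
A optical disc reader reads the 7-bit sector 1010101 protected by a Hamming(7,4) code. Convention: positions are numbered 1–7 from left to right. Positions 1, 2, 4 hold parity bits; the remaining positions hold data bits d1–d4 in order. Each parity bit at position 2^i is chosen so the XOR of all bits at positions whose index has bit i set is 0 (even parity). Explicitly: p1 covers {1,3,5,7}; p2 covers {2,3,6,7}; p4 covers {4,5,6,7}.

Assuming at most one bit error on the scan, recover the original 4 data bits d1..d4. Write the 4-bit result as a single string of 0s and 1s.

1101

s1 (pos 1,3,5,7): 1⊕1⊕1⊕1 = 0
s2 (pos 2,3,6,7): 0⊕1⊕0⊕1 = 0
s4 (pos 4,5,6,7): 0⊕1⊕0⊕1 = 0
Syndrome s4…s1 = 000 → no error.
Read data bits from positions 3,5,6,7: 1101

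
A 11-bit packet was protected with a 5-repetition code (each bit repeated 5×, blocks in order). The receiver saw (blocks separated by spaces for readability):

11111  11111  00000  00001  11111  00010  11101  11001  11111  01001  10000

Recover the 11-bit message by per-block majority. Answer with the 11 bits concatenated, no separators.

Block 1 (11111): 5 ones → 1
Block 2 (11111): 5 ones → 1
Block 3 (00000): 0 ones → 0
Block 4 (00001): 1 one → 0
Block 5 (11111): 5 ones → 1
Block 6 (00010): 1 one → 0
Block 7 (11101): 4 ones → 1
Block 8 (11001): 3 ones → 1
Block 9 (11111): 5 ones → 1
Block 10 (01001): 2 ones → 0
Block 11 (10000): 1 one → 0

11001011100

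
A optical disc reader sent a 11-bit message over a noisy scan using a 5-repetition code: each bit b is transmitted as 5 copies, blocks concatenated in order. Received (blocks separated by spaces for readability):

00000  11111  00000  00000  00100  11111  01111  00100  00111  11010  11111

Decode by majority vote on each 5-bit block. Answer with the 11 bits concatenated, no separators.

01000110111

Block 1 (00000): 0 ones → 0
Block 2 (11111): 5 ones → 1
Block 3 (00000): 0 ones → 0
Block 4 (00000): 0 ones → 0
Block 5 (00100): 1 one → 0
Block 6 (11111): 5 ones → 1
Block 7 (01111): 4 ones → 1
Block 8 (00100): 1 one → 0
Block 9 (00111): 3 ones → 1
Block 10 (11010): 3 ones → 1
Block 11 (11111): 5 ones → 1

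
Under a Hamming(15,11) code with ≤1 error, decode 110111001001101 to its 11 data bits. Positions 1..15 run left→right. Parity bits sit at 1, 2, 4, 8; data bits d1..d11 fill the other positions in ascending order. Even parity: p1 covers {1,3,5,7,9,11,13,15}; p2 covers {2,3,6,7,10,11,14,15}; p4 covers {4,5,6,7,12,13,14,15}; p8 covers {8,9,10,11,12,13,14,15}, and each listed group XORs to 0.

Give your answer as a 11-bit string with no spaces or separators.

11101001101

s1 (pos 1,3,5,7,9,11,13,15): 1⊕0⊕1⊕0⊕1⊕0⊕1⊕1 = 1
s2 (pos 2,3,6,7,10,11,14,15): 1⊕0⊕1⊕0⊕0⊕0⊕0⊕1 = 1
s4 (pos 4,5,6,7,12,13,14,15): 1⊕1⊕1⊕0⊕1⊕1⊕0⊕1 = 0
s8 (pos 8,9,10,11,12,13,14,15): 0⊕1⊕0⊕0⊕1⊕1⊕0⊕1 = 0
Syndrome s8…s1 = 0011 → error at position 3.
Flip position 3: 110111001001101 → 111111001001101
Read data bits from positions 3,5,6,7,9,10,11,12,13,14,15: 11101001101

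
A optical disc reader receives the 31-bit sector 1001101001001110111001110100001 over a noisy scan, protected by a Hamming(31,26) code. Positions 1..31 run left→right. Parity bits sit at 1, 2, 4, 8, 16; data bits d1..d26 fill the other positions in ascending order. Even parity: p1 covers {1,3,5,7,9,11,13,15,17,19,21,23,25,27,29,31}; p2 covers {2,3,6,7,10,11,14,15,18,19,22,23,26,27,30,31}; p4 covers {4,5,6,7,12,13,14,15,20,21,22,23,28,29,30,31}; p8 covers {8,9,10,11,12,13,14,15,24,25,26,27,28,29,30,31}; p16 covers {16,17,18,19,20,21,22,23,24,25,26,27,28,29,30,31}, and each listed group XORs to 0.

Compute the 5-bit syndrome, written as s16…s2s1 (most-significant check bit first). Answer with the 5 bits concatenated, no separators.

01101

s1 (pos 1,3,5,7,9,11,13,15,17,19,21,23,25,27,29,31): 1⊕0⊕1⊕1⊕0⊕0⊕1⊕1⊕1⊕1⊕0⊕1⊕0⊕0⊕0⊕1 = 1
s2 (pos 2,3,6,7,10,11,14,15,18,19,22,23,26,27,30,31): 0⊕0⊕0⊕1⊕1⊕0⊕1⊕1⊕1⊕1⊕1⊕1⊕1⊕0⊕0⊕1 = 0
s4 (pos 4,5,6,7,12,13,14,15,20,21,22,23,28,29,30,31): 1⊕1⊕0⊕1⊕0⊕1⊕1⊕1⊕0⊕0⊕1⊕1⊕0⊕0⊕0⊕1 = 1
s8 (pos 8,9,10,11,12,13,14,15,24,25,26,27,28,29,30,31): 0⊕0⊕1⊕0⊕0⊕1⊕1⊕1⊕1⊕0⊕1⊕0⊕0⊕0⊕0⊕1 = 1
s16 (pos 16,17,18,19,20,21,22,23,24,25,26,27,28,29,30,31): 0⊕1⊕1⊕1⊕0⊕0⊕1⊕1⊕1⊕0⊕1⊕0⊕0⊕0⊕0⊕1 = 0
Syndrome s16…s1 = 01101 → error at position 13.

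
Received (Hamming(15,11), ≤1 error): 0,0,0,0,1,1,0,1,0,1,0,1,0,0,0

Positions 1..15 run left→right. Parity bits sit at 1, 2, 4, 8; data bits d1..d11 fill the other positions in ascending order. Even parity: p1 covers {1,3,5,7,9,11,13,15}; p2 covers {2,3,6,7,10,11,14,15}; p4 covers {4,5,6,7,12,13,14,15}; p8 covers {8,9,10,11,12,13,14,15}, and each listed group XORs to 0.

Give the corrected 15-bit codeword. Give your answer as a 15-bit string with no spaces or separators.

s1 (pos 1,3,5,7,9,11,13,15): 0⊕0⊕1⊕0⊕0⊕0⊕0⊕0 = 1
s2 (pos 2,3,6,7,10,11,14,15): 0⊕0⊕1⊕0⊕1⊕0⊕0⊕0 = 0
s4 (pos 4,5,6,7,12,13,14,15): 0⊕1⊕1⊕0⊕1⊕0⊕0⊕0 = 1
s8 (pos 8,9,10,11,12,13,14,15): 1⊕0⊕1⊕0⊕1⊕0⊕0⊕0 = 1
Syndrome s8…s1 = 1101 → error at position 13.
Flip position 13: 000011010101000 → 000011010101100

000011010101100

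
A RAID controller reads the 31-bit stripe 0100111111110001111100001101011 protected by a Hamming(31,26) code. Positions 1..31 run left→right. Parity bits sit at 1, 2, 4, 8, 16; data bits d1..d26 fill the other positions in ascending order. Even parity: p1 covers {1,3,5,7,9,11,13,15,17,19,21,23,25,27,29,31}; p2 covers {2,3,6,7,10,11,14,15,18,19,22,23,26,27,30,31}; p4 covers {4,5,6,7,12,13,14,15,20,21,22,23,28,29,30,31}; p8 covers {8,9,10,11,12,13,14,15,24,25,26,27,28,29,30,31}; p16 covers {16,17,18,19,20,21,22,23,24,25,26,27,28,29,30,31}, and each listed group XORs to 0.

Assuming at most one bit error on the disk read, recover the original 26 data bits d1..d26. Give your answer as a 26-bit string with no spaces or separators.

s1 (pos 1,3,5,7,9,11,13,15,17,19,21,23,25,27,29,31): 0⊕0⊕1⊕1⊕1⊕1⊕0⊕0⊕1⊕1⊕0⊕0⊕1⊕0⊕0⊕1 = 0
s2 (pos 2,3,6,7,10,11,14,15,18,19,22,23,26,27,30,31): 1⊕0⊕1⊕1⊕1⊕1⊕0⊕0⊕1⊕1⊕0⊕0⊕1⊕0⊕1⊕1 = 0
s4 (pos 4,5,6,7,12,13,14,15,20,21,22,23,28,29,30,31): 0⊕1⊕1⊕1⊕1⊕0⊕0⊕0⊕1⊕0⊕0⊕0⊕1⊕0⊕1⊕1 = 0
s8 (pos 8,9,10,11,12,13,14,15,24,25,26,27,28,29,30,31): 1⊕1⊕1⊕1⊕1⊕0⊕0⊕0⊕0⊕1⊕1⊕0⊕1⊕0⊕1⊕1 = 0
s16 (pos 16,17,18,19,20,21,22,23,24,25,26,27,28,29,30,31): 1⊕1⊕1⊕1⊕1⊕0⊕0⊕0⊕0⊕1⊕1⊕0⊕1⊕0⊕1⊕1 = 0
Syndrome s16…s1 = 00000 → no error.
Read data bits from positions 3,5,6,7,9,10,11,12,13,14,15,17,18,19,20,21,22,23,24,25,26,27,28,29,30,31: 01111111000111100001101011

01111111000111100001101011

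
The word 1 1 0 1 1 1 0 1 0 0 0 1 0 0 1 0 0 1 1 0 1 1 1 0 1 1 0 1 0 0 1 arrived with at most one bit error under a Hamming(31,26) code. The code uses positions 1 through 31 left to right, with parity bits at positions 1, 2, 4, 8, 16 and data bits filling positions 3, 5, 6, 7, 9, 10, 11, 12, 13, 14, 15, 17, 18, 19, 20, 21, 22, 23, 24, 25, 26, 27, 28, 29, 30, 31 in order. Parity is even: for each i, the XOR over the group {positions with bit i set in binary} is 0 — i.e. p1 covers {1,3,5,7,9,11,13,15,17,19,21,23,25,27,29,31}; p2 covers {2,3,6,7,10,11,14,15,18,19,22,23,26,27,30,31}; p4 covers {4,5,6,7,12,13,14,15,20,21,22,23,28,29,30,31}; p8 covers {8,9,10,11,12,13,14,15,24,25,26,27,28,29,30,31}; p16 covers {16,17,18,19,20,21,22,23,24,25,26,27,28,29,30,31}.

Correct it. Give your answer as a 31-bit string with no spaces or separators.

1101110100010010011011101001001

s1 (pos 1,3,5,7,9,11,13,15,17,19,21,23,25,27,29,31): 1⊕0⊕1⊕0⊕0⊕0⊕0⊕1⊕0⊕1⊕1⊕1⊕1⊕0⊕0⊕1 = 0
s2 (pos 2,3,6,7,10,11,14,15,18,19,22,23,26,27,30,31): 1⊕0⊕1⊕0⊕0⊕0⊕0⊕1⊕1⊕1⊕1⊕1⊕1⊕0⊕0⊕1 = 1
s4 (pos 4,5,6,7,12,13,14,15,20,21,22,23,28,29,30,31): 1⊕1⊕1⊕0⊕1⊕0⊕0⊕1⊕0⊕1⊕1⊕1⊕1⊕0⊕0⊕1 = 0
s8 (pos 8,9,10,11,12,13,14,15,24,25,26,27,28,29,30,31): 1⊕0⊕0⊕0⊕1⊕0⊕0⊕1⊕0⊕1⊕1⊕0⊕1⊕0⊕0⊕1 = 1
s16 (pos 16,17,18,19,20,21,22,23,24,25,26,27,28,29,30,31): 0⊕0⊕1⊕1⊕0⊕1⊕1⊕1⊕0⊕1⊕1⊕0⊕1⊕0⊕0⊕1 = 1
Syndrome s16…s1 = 11010 → error at position 26.
Flip position 26: 1101110100010010011011101101001 → 1101110100010010011011101001001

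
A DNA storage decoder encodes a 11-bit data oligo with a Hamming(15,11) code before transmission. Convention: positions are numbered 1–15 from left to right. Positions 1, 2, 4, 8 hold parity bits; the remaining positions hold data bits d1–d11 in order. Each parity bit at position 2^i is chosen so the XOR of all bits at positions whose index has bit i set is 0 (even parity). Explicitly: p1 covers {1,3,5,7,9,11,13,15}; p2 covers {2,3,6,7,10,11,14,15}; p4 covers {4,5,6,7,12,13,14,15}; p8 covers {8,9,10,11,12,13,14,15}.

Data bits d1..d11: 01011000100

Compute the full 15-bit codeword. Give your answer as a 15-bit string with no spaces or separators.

Place data at non-parity positions: p1 p2 0 p4 1 0 1 p8 1 0 0 0 1 0 0
p1 (pos 1,3,5,7,9,11,13,15): XOR of data positions = 0⊕1⊕1⊕1⊕0⊕1⊕0 = 0
p2 (pos 2,3,6,7,10,11,14,15): XOR of data positions = 0⊕0⊕1⊕0⊕0⊕0⊕0 = 1
p4 (pos 4,5,6,7,12,13,14,15): XOR of data positions = 1⊕0⊕1⊕0⊕1⊕0⊕0 = 1
p8 (pos 8,9,10,11,12,13,14,15): XOR of data positions = 1⊕0⊕0⊕0⊕1⊕0⊕0 = 0
Codeword: 010110101000100

010110101000100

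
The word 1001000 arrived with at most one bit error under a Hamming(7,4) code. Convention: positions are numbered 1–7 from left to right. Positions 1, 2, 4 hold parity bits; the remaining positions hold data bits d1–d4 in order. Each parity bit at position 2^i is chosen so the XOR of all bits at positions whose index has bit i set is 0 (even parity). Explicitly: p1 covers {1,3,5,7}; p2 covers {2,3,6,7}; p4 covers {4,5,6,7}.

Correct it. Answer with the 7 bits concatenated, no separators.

1001100

s1 (pos 1,3,5,7): 1⊕0⊕0⊕0 = 1
s2 (pos 2,3,6,7): 0⊕0⊕0⊕0 = 0
s4 (pos 4,5,6,7): 1⊕0⊕0⊕0 = 1
Syndrome s4…s1 = 101 → error at position 5.
Flip position 5: 1001000 → 1001100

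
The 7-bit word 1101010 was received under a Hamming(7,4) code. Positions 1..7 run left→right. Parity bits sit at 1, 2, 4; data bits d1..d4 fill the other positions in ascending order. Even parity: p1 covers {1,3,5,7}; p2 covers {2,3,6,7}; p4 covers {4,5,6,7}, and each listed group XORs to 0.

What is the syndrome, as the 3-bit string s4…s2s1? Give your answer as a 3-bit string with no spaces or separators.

001

s1 (pos 1,3,5,7): 1⊕0⊕0⊕0 = 1
s2 (pos 2,3,6,7): 1⊕0⊕1⊕0 = 0
s4 (pos 4,5,6,7): 1⊕0⊕1⊕0 = 0
Syndrome s4…s1 = 001 → error at position 1.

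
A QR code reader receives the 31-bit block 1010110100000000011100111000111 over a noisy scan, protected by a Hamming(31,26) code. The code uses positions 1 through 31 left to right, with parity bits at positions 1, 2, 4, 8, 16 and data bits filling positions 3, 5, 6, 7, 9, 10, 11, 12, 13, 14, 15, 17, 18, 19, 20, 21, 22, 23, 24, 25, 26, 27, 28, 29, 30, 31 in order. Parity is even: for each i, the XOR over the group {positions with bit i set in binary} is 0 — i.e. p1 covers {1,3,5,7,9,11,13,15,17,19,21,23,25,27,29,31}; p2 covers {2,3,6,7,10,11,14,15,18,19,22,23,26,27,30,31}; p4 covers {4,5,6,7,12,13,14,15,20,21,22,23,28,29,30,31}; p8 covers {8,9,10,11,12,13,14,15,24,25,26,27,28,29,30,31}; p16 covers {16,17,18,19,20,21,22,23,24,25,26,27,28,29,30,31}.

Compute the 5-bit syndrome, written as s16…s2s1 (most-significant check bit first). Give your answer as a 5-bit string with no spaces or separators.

s1 (pos 1,3,5,7,9,11,13,15,17,19,21,23,25,27,29,31): 1⊕1⊕1⊕0⊕0⊕0⊕0⊕0⊕0⊕1⊕0⊕1⊕1⊕0⊕1⊕1 = 0
s2 (pos 2,3,6,7,10,11,14,15,18,19,22,23,26,27,30,31): 0⊕1⊕1⊕0⊕0⊕0⊕0⊕0⊕1⊕1⊕0⊕1⊕0⊕0⊕1⊕1 = 1
s4 (pos 4,5,6,7,12,13,14,15,20,21,22,23,28,29,30,31): 0⊕1⊕1⊕0⊕0⊕0⊕0⊕0⊕1⊕0⊕0⊕1⊕0⊕1⊕1⊕1 = 1
s8 (pos 8,9,10,11,12,13,14,15,24,25,26,27,28,29,30,31): 1⊕0⊕0⊕0⊕0⊕0⊕0⊕0⊕1⊕1⊕0⊕0⊕0⊕1⊕1⊕1 = 0
s16 (pos 16,17,18,19,20,21,22,23,24,25,26,27,28,29,30,31): 0⊕0⊕1⊕1⊕1⊕0⊕0⊕1⊕1⊕1⊕0⊕0⊕0⊕1⊕1⊕1 = 1
Syndrome s16…s1 = 10110 → error at position 22.

10110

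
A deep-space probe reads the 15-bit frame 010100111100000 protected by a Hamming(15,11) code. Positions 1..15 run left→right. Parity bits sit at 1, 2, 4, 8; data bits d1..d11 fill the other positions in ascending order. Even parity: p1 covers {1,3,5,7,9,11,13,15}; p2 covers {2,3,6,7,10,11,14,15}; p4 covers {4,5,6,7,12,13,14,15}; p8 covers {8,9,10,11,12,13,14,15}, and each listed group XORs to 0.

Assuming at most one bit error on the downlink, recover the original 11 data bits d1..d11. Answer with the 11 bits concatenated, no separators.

s1 (pos 1,3,5,7,9,11,13,15): 0⊕0⊕0⊕1⊕1⊕0⊕0⊕0 = 0
s2 (pos 2,3,6,7,10,11,14,15): 1⊕0⊕0⊕1⊕1⊕0⊕0⊕0 = 1
s4 (pos 4,5,6,7,12,13,14,15): 1⊕0⊕0⊕1⊕0⊕0⊕0⊕0 = 0
s8 (pos 8,9,10,11,12,13,14,15): 1⊕1⊕1⊕0⊕0⊕0⊕0⊕0 = 1
Syndrome s8…s1 = 1010 → error at position 10.
Flip position 10: 010100111100000 → 010100111000000
Read data bits from positions 3,5,6,7,9,10,11,12,13,14,15: 00011000000

00011000000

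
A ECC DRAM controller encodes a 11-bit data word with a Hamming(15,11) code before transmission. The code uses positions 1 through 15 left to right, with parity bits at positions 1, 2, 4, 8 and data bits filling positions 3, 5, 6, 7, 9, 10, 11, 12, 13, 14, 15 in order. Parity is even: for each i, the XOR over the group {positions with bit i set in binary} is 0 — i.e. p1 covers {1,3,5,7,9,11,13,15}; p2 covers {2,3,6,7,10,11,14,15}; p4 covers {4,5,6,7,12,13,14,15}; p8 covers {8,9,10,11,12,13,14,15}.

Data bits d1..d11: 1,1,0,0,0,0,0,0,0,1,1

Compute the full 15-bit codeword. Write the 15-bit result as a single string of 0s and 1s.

111110000000011

Place data at non-parity positions: p1 p2 1 p4 1 0 0 p8 0 0 0 0 0 1 1
p1 (pos 1,3,5,7,9,11,13,15): XOR of data positions = 1⊕1⊕0⊕0⊕0⊕0⊕1 = 1
p2 (pos 2,3,6,7,10,11,14,15): XOR of data positions = 1⊕0⊕0⊕0⊕0⊕1⊕1 = 1
p4 (pos 4,5,6,7,12,13,14,15): XOR of data positions = 1⊕0⊕0⊕0⊕0⊕1⊕1 = 1
p8 (pos 8,9,10,11,12,13,14,15): XOR of data positions = 0⊕0⊕0⊕0⊕0⊕1⊕1 = 0
Codeword: 111110000000011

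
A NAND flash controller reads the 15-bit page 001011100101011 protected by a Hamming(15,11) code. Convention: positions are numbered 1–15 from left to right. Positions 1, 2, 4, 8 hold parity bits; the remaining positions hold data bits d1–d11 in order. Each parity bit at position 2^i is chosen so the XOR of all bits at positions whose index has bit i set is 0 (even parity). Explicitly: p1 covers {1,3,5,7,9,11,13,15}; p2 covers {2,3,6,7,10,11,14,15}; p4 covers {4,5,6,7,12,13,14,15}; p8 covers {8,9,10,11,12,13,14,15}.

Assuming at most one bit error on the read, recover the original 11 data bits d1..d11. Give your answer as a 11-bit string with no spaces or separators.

11110101011

s1 (pos 1,3,5,7,9,11,13,15): 0⊕1⊕1⊕1⊕0⊕0⊕0⊕1 = 0
s2 (pos 2,3,6,7,10,11,14,15): 0⊕1⊕1⊕1⊕1⊕0⊕1⊕1 = 0
s4 (pos 4,5,6,7,12,13,14,15): 0⊕1⊕1⊕1⊕1⊕0⊕1⊕1 = 0
s8 (pos 8,9,10,11,12,13,14,15): 0⊕0⊕1⊕0⊕1⊕0⊕1⊕1 = 0
Syndrome s8…s1 = 0000 → no error.
Read data bits from positions 3,5,6,7,9,10,11,12,13,14,15: 11110101011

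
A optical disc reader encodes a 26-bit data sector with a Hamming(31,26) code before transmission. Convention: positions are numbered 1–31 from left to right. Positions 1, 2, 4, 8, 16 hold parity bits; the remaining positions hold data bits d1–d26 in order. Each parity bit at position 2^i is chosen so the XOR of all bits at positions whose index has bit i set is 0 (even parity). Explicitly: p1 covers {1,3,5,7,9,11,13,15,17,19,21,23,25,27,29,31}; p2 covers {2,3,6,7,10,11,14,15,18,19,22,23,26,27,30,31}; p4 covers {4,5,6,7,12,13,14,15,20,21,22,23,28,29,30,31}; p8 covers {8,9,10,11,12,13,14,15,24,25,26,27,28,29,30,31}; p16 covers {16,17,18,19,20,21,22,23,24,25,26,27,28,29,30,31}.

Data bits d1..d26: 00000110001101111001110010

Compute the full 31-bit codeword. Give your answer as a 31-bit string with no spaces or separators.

Place data at non-parity positions: p1 p2 0 p4 0 0 0 p8 0 1 1 0 0 0 1 p16 1 0 1 1 1 1 0 0 1 1 1 0 0 1 0
p1 (pos 1,3,5,7,9,11,13,15,17,19,21,23,25,27,29,31): XOR of data positions = 0⊕0⊕0⊕0⊕1⊕0⊕1⊕1⊕1⊕1⊕0⊕1⊕1⊕0⊕0 = 1
p2 (pos 2,3,6,7,10,11,14,15,18,19,22,23,26,27,30,31): XOR of data positions = 0⊕0⊕0⊕1⊕1⊕0⊕1⊕0⊕1⊕1⊕0⊕1⊕1⊕1⊕0 = 0
p4 (pos 4,5,6,7,12,13,14,15,20,21,22,23,28,29,30,31): XOR of data positions = 0⊕0⊕0⊕0⊕0⊕0⊕1⊕1⊕1⊕1⊕0⊕0⊕0⊕1⊕0 = 1
p8 (pos 8,9,10,11,12,13,14,15,24,25,26,27,28,29,30,31): XOR of data positions = 0⊕1⊕1⊕0⊕0⊕0⊕1⊕0⊕1⊕1⊕1⊕0⊕0⊕1⊕0 = 1
p16 (pos 16,17,18,19,20,21,22,23,24,25,26,27,28,29,30,31): XOR of data positions = 1⊕0⊕1⊕1⊕1⊕1⊕0⊕0⊕1⊕1⊕1⊕0⊕0⊕1⊕0 = 1
Codeword: 1001000101100011101111001110010

1001000101100011101111001110010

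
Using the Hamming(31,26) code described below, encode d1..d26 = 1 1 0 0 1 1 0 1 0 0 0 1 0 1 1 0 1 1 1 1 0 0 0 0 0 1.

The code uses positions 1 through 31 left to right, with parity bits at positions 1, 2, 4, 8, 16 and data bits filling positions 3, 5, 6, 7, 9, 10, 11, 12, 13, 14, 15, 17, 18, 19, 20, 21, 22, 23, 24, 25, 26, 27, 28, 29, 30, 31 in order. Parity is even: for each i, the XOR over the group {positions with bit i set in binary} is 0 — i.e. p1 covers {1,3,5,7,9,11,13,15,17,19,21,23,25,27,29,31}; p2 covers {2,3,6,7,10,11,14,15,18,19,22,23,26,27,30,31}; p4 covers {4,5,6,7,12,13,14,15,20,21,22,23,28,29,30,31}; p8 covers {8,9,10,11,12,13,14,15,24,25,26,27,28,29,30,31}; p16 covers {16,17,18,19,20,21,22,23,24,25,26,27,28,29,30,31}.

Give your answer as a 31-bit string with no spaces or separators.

0010100011010000101101111000001

Place data at non-parity positions: p1 p2 1 p4 1 0 0 p8 1 1 0 1 0 0 0 p16 1 0 1 1 0 1 1 1 1 0 0 0 0 0 1
p1 (pos 1,3,5,7,9,11,13,15,17,19,21,23,25,27,29,31): XOR of data positions = 1⊕1⊕0⊕1⊕0⊕0⊕0⊕1⊕1⊕0⊕1⊕1⊕0⊕0⊕1 = 0
p2 (pos 2,3,6,7,10,11,14,15,18,19,22,23,26,27,30,31): XOR of data positions = 1⊕0⊕0⊕1⊕0⊕0⊕0⊕0⊕1⊕1⊕1⊕0⊕0⊕0⊕1 = 0
p4 (pos 4,5,6,7,12,13,14,15,20,21,22,23,28,29,30,31): XOR of data positions = 1⊕0⊕0⊕1⊕0⊕0⊕0⊕1⊕0⊕1⊕1⊕0⊕0⊕0⊕1 = 0
p8 (pos 8,9,10,11,12,13,14,15,24,25,26,27,28,29,30,31): XOR of data positions = 1⊕1⊕0⊕1⊕0⊕0⊕0⊕1⊕1⊕0⊕0⊕0⊕0⊕0⊕1 = 0
p16 (pos 16,17,18,19,20,21,22,23,24,25,26,27,28,29,30,31): XOR of data positions = 1⊕0⊕1⊕1⊕0⊕1⊕1⊕1⊕1⊕0⊕0⊕0⊕0⊕0⊕1 = 0
Codeword: 0010100011010000101101111000001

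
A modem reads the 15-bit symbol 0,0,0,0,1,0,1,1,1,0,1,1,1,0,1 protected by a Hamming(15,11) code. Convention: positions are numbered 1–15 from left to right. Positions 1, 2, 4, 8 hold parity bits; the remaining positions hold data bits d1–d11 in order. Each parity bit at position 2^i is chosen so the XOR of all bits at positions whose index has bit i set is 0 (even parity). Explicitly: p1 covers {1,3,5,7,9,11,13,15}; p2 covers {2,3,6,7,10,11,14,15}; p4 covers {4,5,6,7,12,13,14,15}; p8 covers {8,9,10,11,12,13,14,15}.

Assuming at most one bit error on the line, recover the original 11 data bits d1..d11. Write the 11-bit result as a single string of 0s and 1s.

s1 (pos 1,3,5,7,9,11,13,15): 0⊕0⊕1⊕1⊕1⊕1⊕1⊕1 = 0
s2 (pos 2,3,6,7,10,11,14,15): 0⊕0⊕0⊕1⊕0⊕1⊕0⊕1 = 1
s4 (pos 4,5,6,7,12,13,14,15): 0⊕1⊕0⊕1⊕1⊕1⊕0⊕1 = 1
s8 (pos 8,9,10,11,12,13,14,15): 1⊕1⊕0⊕1⊕1⊕1⊕0⊕1 = 0
Syndrome s8…s1 = 0110 → error at position 6.
Flip position 6: 000010111011101 → 000011111011101
Read data bits from positions 3,5,6,7,9,10,11,12,13,14,15: 01111011101

01111011101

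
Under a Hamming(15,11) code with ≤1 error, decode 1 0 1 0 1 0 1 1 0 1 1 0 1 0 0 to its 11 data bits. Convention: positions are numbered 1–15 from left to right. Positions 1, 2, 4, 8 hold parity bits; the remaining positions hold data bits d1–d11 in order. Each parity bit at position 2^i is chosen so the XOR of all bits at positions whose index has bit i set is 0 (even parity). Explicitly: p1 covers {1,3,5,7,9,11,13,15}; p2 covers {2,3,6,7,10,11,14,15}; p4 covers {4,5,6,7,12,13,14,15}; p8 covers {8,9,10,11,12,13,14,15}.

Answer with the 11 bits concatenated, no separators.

s1 (pos 1,3,5,7,9,11,13,15): 1⊕1⊕1⊕1⊕0⊕1⊕1⊕0 = 0
s2 (pos 2,3,6,7,10,11,14,15): 0⊕1⊕0⊕1⊕1⊕1⊕0⊕0 = 0
s4 (pos 4,5,6,7,12,13,14,15): 0⊕1⊕0⊕1⊕0⊕1⊕0⊕0 = 1
s8 (pos 8,9,10,11,12,13,14,15): 1⊕0⊕1⊕1⊕0⊕1⊕0⊕0 = 0
Syndrome s8…s1 = 0100 → error at position 4.
Flip position 4: 101010110110100 → 101110110110100
Read data bits from positions 3,5,6,7,9,10,11,12,13,14,15: 11010110100

11010110100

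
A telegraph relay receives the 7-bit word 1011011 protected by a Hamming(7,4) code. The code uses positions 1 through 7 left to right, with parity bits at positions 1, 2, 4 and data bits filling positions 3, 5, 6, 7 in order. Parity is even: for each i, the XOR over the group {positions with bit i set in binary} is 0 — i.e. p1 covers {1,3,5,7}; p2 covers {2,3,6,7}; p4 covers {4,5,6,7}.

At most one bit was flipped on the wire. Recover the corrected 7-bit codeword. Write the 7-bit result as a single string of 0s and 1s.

s1 (pos 1,3,5,7): 1⊕1⊕0⊕1 = 1
s2 (pos 2,3,6,7): 0⊕1⊕1⊕1 = 1
s4 (pos 4,5,6,7): 1⊕0⊕1⊕1 = 1
Syndrome s4…s1 = 111 → error at position 7.
Flip position 7: 1011011 → 1011010

1011010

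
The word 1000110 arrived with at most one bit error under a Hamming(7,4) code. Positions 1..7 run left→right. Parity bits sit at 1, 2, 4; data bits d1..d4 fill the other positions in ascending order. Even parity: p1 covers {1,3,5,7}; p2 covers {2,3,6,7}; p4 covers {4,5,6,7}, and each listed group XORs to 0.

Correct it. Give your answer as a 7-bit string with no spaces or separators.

1100110

s1 (pos 1,3,5,7): 1⊕0⊕1⊕0 = 0
s2 (pos 2,3,6,7): 0⊕0⊕1⊕0 = 1
s4 (pos 4,5,6,7): 0⊕1⊕1⊕0 = 0
Syndrome s4…s1 = 010 → error at position 2.
Flip position 2: 1000110 → 1100110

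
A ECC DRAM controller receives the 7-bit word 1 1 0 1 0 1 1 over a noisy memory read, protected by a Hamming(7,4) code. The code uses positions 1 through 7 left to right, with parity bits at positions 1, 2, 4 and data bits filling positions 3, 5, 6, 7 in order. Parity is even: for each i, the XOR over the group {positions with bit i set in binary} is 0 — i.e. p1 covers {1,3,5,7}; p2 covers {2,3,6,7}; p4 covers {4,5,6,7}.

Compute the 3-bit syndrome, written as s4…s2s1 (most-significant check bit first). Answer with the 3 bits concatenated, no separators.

s1 (pos 1,3,5,7): 1⊕0⊕0⊕1 = 0
s2 (pos 2,3,6,7): 1⊕0⊕1⊕1 = 1
s4 (pos 4,5,6,7): 1⊕0⊕1⊕1 = 1
Syndrome s4…s1 = 110 → error at position 6.

110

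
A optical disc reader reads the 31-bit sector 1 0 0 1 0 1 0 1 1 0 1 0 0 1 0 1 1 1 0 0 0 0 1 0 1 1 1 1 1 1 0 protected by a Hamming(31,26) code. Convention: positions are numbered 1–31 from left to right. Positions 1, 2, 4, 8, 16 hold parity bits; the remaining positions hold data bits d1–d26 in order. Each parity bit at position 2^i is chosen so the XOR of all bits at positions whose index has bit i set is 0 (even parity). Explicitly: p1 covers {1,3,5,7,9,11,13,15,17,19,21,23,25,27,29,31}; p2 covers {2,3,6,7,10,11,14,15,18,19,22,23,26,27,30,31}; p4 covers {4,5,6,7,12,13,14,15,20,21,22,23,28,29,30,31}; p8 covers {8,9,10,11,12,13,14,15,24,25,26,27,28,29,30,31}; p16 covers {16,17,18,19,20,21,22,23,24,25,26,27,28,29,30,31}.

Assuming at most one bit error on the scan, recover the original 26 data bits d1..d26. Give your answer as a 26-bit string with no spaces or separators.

s1 (pos 1,3,5,7,9,11,13,15,17,19,21,23,25,27,29,31): 1⊕0⊕0⊕0⊕1⊕1⊕0⊕0⊕1⊕0⊕0⊕1⊕1⊕1⊕1⊕0 = 0
s2 (pos 2,3,6,7,10,11,14,15,18,19,22,23,26,27,30,31): 0⊕0⊕1⊕0⊕0⊕1⊕1⊕0⊕1⊕0⊕0⊕1⊕1⊕1⊕1⊕0 = 0
s4 (pos 4,5,6,7,12,13,14,15,20,21,22,23,28,29,30,31): 1⊕0⊕1⊕0⊕0⊕0⊕1⊕0⊕0⊕0⊕0⊕1⊕1⊕1⊕1⊕0 = 1
s8 (pos 8,9,10,11,12,13,14,15,24,25,26,27,28,29,30,31): 1⊕1⊕0⊕1⊕0⊕0⊕1⊕0⊕0⊕1⊕1⊕1⊕1⊕1⊕1⊕0 = 0
s16 (pos 16,17,18,19,20,21,22,23,24,25,26,27,28,29,30,31): 1⊕1⊕1⊕0⊕0⊕0⊕0⊕1⊕0⊕1⊕1⊕1⊕1⊕1⊕1⊕0 = 0
Syndrome s16…s1 = 00100 → error at position 4.
Flip position 4: 1001010110100101110000101111110 → 1000010110100101110000101111110
Read data bits from positions 3,5,6,7,9,10,11,12,13,14,15,17,18,19,20,21,22,23,24,25,26,27,28,29,30,31: 00101010010110000101111110

00101010010110000101111110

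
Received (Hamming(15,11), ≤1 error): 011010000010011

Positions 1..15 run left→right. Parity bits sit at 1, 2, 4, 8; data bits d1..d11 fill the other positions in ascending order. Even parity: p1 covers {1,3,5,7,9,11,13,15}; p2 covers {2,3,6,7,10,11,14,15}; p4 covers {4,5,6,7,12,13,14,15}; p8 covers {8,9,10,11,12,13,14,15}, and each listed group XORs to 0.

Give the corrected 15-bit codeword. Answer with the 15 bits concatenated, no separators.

011010000010001

s1 (pos 1,3,5,7,9,11,13,15): 0⊕1⊕1⊕0⊕0⊕1⊕0⊕1 = 0
s2 (pos 2,3,6,7,10,11,14,15): 1⊕1⊕0⊕0⊕0⊕1⊕1⊕1 = 1
s4 (pos 4,5,6,7,12,13,14,15): 0⊕1⊕0⊕0⊕0⊕0⊕1⊕1 = 1
s8 (pos 8,9,10,11,12,13,14,15): 0⊕0⊕0⊕1⊕0⊕0⊕1⊕1 = 1
Syndrome s8…s1 = 1110 → error at position 14.
Flip position 14: 011010000010011 → 011010000010001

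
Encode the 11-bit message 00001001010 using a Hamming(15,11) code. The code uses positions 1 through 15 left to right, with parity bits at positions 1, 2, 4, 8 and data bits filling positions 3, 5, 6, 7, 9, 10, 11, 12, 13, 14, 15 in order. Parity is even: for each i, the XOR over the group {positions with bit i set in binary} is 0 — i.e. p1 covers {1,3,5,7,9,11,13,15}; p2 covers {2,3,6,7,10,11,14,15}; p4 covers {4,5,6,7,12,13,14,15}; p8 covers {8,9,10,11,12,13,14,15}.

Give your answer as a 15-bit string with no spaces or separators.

Place data at non-parity positions: p1 p2 0 p4 0 0 0 p8 1 0 0 1 0 1 0
p1 (pos 1,3,5,7,9,11,13,15): XOR of data positions = 0⊕0⊕0⊕1⊕0⊕0⊕0 = 1
p2 (pos 2,3,6,7,10,11,14,15): XOR of data positions = 0⊕0⊕0⊕0⊕0⊕1⊕0 = 1
p4 (pos 4,5,6,7,12,13,14,15): XOR of data positions = 0⊕0⊕0⊕1⊕0⊕1⊕0 = 0
p8 (pos 8,9,10,11,12,13,14,15): XOR of data positions = 1⊕0⊕0⊕1⊕0⊕1⊕0 = 1
Codeword: 110000011001010

110000011001010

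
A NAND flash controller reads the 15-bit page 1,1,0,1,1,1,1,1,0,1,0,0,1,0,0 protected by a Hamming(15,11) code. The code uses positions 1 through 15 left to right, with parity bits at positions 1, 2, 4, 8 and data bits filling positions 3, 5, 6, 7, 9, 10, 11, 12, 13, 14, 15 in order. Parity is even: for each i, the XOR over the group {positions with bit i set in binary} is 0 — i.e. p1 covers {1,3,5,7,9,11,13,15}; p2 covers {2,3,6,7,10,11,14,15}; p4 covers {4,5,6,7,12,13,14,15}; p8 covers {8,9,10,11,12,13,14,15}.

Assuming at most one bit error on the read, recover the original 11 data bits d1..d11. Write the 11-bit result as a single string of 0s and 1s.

s1 (pos 1,3,5,7,9,11,13,15): 1⊕0⊕1⊕1⊕0⊕0⊕1⊕0 = 0
s2 (pos 2,3,6,7,10,11,14,15): 1⊕0⊕1⊕1⊕1⊕0⊕0⊕0 = 0
s4 (pos 4,5,6,7,12,13,14,15): 1⊕1⊕1⊕1⊕0⊕1⊕0⊕0 = 1
s8 (pos 8,9,10,11,12,13,14,15): 1⊕0⊕1⊕0⊕0⊕1⊕0⊕0 = 1
Syndrome s8…s1 = 1100 → error at position 12.
Flip position 12: 110111110100100 → 110111110101100
Read data bits from positions 3,5,6,7,9,10,11,12,13,14,15: 01110101100

01110101100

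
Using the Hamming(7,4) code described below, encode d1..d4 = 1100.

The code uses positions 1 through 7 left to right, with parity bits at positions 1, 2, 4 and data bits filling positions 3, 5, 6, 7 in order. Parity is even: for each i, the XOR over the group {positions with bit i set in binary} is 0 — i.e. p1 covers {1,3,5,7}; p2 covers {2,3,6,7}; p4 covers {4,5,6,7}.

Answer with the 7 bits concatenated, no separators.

Place data at non-parity positions: p1 p2 1 p4 1 0 0
p1 (pos 1,3,5,7): XOR of data positions = 1⊕1⊕0 = 0
p2 (pos 2,3,6,7): XOR of data positions = 1⊕0⊕0 = 1
p4 (pos 4,5,6,7): XOR of data positions = 1⊕0⊕0 = 1
Codeword: 0111100

0111100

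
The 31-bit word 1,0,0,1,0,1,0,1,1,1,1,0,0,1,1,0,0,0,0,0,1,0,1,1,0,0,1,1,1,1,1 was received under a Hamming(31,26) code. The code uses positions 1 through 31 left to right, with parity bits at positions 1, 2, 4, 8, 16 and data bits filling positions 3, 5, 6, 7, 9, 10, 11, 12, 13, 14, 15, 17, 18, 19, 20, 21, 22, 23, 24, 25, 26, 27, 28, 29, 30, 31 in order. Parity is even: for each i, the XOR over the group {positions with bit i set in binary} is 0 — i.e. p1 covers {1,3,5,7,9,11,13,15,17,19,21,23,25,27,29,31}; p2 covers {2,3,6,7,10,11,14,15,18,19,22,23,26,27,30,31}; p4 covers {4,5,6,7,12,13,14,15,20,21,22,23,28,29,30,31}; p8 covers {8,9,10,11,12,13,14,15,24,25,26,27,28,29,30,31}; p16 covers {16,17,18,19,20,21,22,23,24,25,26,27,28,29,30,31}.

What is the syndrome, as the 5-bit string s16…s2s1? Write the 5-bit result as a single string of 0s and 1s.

s1 (pos 1,3,5,7,9,11,13,15,17,19,21,23,25,27,29,31): 1⊕0⊕0⊕0⊕1⊕1⊕0⊕1⊕0⊕0⊕1⊕1⊕0⊕1⊕1⊕1 = 1
s2 (pos 2,3,6,7,10,11,14,15,18,19,22,23,26,27,30,31): 0⊕0⊕1⊕0⊕1⊕1⊕1⊕1⊕0⊕0⊕0⊕1⊕0⊕1⊕1⊕1 = 1
s4 (pos 4,5,6,7,12,13,14,15,20,21,22,23,28,29,30,31): 1⊕0⊕1⊕0⊕0⊕0⊕1⊕1⊕0⊕1⊕0⊕1⊕1⊕1⊕1⊕1 = 0
s8 (pos 8,9,10,11,12,13,14,15,24,25,26,27,28,29,30,31): 1⊕1⊕1⊕1⊕0⊕0⊕1⊕1⊕1⊕0⊕0⊕1⊕1⊕1⊕1⊕1 = 0
s16 (pos 16,17,18,19,20,21,22,23,24,25,26,27,28,29,30,31): 0⊕0⊕0⊕0⊕0⊕1⊕0⊕1⊕1⊕0⊕0⊕1⊕1⊕1⊕1⊕1 = 0
Syndrome s16…s1 = 00011 → error at position 3.

00011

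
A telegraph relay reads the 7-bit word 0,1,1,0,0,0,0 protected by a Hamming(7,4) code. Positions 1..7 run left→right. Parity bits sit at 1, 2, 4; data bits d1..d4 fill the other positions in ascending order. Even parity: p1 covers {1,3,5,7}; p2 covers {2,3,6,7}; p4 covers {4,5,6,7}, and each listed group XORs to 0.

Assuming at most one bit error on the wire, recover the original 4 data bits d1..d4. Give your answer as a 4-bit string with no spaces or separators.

1000

s1 (pos 1,3,5,7): 0⊕1⊕0⊕0 = 1
s2 (pos 2,3,6,7): 1⊕1⊕0⊕0 = 0
s4 (pos 4,5,6,7): 0⊕0⊕0⊕0 = 0
Syndrome s4…s1 = 001 → error at position 1.
Flip position 1: 0110000 → 1110000
Read data bits from positions 3,5,6,7: 1000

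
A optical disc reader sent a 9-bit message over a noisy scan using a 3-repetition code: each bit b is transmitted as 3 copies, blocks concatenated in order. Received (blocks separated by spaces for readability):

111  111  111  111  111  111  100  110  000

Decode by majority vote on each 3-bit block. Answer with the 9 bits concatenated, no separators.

111111010

Block 1 (111): 3 ones → 1
Block 2 (111): 3 ones → 1
Block 3 (111): 3 ones → 1
Block 4 (111): 3 ones → 1
Block 5 (111): 3 ones → 1
Block 6 (111): 3 ones → 1
Block 7 (100): 1 one → 0
Block 8 (110): 2 ones → 1
Block 9 (000): 0 ones → 0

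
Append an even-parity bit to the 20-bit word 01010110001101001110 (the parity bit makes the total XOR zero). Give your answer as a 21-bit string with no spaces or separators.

XOR of the 20 data bits: 0⊕1⊕0⊕1⊕0⊕1⊕1⊕0⊕0⊕0⊕1⊕1⊕0⊕1⊕0⊕0⊕1⊕1⊕1⊕0 = 0
Parity bit = 0 (so all 21 bits XOR to 0).

010101100011010011100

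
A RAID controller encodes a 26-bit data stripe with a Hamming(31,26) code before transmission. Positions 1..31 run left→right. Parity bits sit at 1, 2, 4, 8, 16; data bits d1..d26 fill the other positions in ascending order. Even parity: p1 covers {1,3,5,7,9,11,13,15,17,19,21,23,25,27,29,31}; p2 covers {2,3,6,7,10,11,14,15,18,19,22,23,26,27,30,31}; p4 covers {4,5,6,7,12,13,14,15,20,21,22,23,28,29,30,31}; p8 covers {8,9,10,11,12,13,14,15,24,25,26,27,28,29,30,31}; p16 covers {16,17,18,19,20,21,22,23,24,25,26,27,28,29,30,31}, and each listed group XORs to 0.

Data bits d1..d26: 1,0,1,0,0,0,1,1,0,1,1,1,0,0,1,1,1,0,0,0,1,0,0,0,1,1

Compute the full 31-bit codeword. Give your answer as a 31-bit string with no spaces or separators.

Place data at non-parity positions: p1 p2 1 p4 0 1 0 p8 0 0 1 1 0 1 1 p16 1 0 0 1 1 1 0 0 0 1 0 0 0 1 1
p1 (pos 1,3,5,7,9,11,13,15,17,19,21,23,25,27,29,31): XOR of data positions = 1⊕0⊕0⊕0⊕1⊕0⊕1⊕1⊕0⊕1⊕0⊕0⊕0⊕0⊕1 = 0
p2 (pos 2,3,6,7,10,11,14,15,18,19,22,23,26,27,30,31): XOR of data positions = 1⊕1⊕0⊕0⊕1⊕1⊕1⊕0⊕0⊕1⊕0⊕1⊕0⊕1⊕1 = 1
p4 (pos 4,5,6,7,12,13,14,15,20,21,22,23,28,29,30,31): XOR of data positions = 0⊕1⊕0⊕1⊕0⊕1⊕1⊕1⊕1⊕1⊕0⊕0⊕0⊕1⊕1 = 1
p8 (pos 8,9,10,11,12,13,14,15,24,25,26,27,28,29,30,31): XOR of data positions = 0⊕0⊕1⊕1⊕0⊕1⊕1⊕0⊕0⊕1⊕0⊕0⊕0⊕1⊕1 = 1
p16 (pos 16,17,18,19,20,21,22,23,24,25,26,27,28,29,30,31): XOR of data positions = 1⊕0⊕0⊕1⊕1⊕1⊕0⊕0⊕0⊕1⊕0⊕0⊕0⊕1⊕1 = 1
Codeword: 0111010100110111100111000100011

0111010100110111100111000100011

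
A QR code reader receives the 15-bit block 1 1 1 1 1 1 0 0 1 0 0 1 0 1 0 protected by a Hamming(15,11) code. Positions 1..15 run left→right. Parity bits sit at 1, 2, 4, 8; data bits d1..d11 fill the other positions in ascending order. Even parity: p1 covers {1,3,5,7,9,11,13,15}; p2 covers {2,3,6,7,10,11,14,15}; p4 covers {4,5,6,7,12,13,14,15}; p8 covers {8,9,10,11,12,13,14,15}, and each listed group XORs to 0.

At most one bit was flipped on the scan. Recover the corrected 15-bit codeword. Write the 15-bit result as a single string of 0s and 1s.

s1 (pos 1,3,5,7,9,11,13,15): 1⊕1⊕1⊕0⊕1⊕0⊕0⊕0 = 0
s2 (pos 2,3,6,7,10,11,14,15): 1⊕1⊕1⊕0⊕0⊕0⊕1⊕0 = 0
s4 (pos 4,5,6,7,12,13,14,15): 1⊕1⊕1⊕0⊕1⊕0⊕1⊕0 = 1
s8 (pos 8,9,10,11,12,13,14,15): 0⊕1⊕0⊕0⊕1⊕0⊕1⊕0 = 1
Syndrome s8…s1 = 1100 → error at position 12.
Flip position 12: 111111001001010 → 111111001000010

111111001000010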